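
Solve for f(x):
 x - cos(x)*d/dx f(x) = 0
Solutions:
 f(x) = C1 + Integral(x/cos(x), x)


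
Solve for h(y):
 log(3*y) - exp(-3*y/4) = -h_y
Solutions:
 h(y) = C1 - y*log(y) + y*(1 - log(3)) - 4*exp(-3*y/4)/3


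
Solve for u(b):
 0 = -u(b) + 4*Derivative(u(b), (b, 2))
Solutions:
 u(b) = C1*exp(-b/2) + C2*exp(b/2)


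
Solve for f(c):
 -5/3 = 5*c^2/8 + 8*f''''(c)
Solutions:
 f(c) = C1 + C2*c + C3*c^2 + C4*c^3 - c^6/4608 - 5*c^4/576


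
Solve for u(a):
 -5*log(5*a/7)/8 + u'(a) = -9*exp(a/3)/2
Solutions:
 u(a) = C1 + 5*a*log(a)/8 + 5*a*(-log(7) - 1 + log(5))/8 - 27*exp(a/3)/2


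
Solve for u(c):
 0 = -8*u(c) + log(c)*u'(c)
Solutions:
 u(c) = C1*exp(8*li(c))


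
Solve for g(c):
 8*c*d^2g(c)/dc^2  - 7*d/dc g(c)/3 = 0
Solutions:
 g(c) = C1 + C2*c^(31/24)


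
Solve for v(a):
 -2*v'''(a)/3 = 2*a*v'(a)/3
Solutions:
 v(a) = C1 + Integral(C2*airyai(-a) + C3*airybi(-a), a)


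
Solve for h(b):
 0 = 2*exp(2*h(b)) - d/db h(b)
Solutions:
 h(b) = log(-sqrt(-1/(C1 + 2*b))) - log(2)/2
 h(b) = log(-1/(C1 + 2*b))/2 - log(2)/2


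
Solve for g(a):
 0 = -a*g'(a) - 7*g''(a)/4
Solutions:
 g(a) = C1 + C2*erf(sqrt(14)*a/7)


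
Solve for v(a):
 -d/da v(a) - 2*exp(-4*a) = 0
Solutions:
 v(a) = C1 + exp(-4*a)/2


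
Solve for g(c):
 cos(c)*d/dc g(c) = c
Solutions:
 g(c) = C1 + Integral(c/cos(c), c)


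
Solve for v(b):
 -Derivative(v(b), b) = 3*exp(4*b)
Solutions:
 v(b) = C1 - 3*exp(4*b)/4


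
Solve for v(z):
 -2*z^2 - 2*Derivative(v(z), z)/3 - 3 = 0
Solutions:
 v(z) = C1 - z^3 - 9*z/2


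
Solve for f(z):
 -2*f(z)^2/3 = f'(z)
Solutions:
 f(z) = 3/(C1 + 2*z)


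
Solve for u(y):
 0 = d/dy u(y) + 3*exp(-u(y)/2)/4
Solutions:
 u(y) = 2*log(C1 - 3*y/8)


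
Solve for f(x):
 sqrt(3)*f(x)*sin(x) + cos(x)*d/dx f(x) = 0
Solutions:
 f(x) = C1*cos(x)^(sqrt(3))


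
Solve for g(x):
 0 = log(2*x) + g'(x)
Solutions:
 g(x) = C1 - x*log(x) - x*log(2) + x


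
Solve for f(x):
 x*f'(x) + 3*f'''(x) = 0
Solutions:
 f(x) = C1 + Integral(C2*airyai(-3^(2/3)*x/3) + C3*airybi(-3^(2/3)*x/3), x)


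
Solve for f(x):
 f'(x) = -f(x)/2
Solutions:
 f(x) = C1*exp(-x/2)


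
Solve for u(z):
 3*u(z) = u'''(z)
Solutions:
 u(z) = C3*exp(3^(1/3)*z) + (C1*sin(3^(5/6)*z/2) + C2*cos(3^(5/6)*z/2))*exp(-3^(1/3)*z/2)


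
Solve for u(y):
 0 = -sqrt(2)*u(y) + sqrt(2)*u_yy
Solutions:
 u(y) = C1*exp(-y) + C2*exp(y)


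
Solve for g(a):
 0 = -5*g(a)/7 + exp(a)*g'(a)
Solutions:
 g(a) = C1*exp(-5*exp(-a)/7)


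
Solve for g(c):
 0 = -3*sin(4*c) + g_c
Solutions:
 g(c) = C1 - 3*cos(4*c)/4


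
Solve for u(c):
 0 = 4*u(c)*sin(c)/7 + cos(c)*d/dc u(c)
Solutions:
 u(c) = C1*cos(c)^(4/7)


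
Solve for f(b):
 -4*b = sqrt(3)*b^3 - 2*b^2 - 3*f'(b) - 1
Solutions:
 f(b) = C1 + sqrt(3)*b^4/12 - 2*b^3/9 + 2*b^2/3 - b/3


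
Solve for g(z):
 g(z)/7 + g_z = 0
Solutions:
 g(z) = C1*exp(-z/7)


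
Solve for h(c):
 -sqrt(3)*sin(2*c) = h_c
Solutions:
 h(c) = C1 + sqrt(3)*cos(2*c)/2


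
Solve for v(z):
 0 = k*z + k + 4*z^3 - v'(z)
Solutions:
 v(z) = C1 + k*z^2/2 + k*z + z^4


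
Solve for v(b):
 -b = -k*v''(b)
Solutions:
 v(b) = C1 + C2*b + b^3/(6*k)


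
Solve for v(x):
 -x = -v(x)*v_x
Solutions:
 v(x) = -sqrt(C1 + x^2)
 v(x) = sqrt(C1 + x^2)


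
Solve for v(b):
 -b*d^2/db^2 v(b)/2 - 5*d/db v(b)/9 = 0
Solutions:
 v(b) = C1 + C2/b^(1/9)


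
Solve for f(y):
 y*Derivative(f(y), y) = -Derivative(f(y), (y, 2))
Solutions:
 f(y) = C1 + C2*erf(sqrt(2)*y/2)


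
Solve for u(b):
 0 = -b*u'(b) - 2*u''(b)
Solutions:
 u(b) = C1 + C2*erf(b/2)


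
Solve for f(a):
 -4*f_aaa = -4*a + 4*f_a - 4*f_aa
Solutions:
 f(a) = C1 + a^2/2 + a + (C2*sin(sqrt(3)*a/2) + C3*cos(sqrt(3)*a/2))*exp(a/2)


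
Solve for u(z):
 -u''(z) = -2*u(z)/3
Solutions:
 u(z) = C1*exp(-sqrt(6)*z/3) + C2*exp(sqrt(6)*z/3)


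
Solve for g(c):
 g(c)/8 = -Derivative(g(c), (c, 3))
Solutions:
 g(c) = C3*exp(-c/2) + (C1*sin(sqrt(3)*c/4) + C2*cos(sqrt(3)*c/4))*exp(c/4)


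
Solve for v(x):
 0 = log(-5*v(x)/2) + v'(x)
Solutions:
 Integral(1/(log(-_y) - log(2) + log(5)), (_y, v(x))) = C1 - x


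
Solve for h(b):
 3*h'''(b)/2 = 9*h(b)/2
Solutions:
 h(b) = C3*exp(3^(1/3)*b) + (C1*sin(3^(5/6)*b/2) + C2*cos(3^(5/6)*b/2))*exp(-3^(1/3)*b/2)


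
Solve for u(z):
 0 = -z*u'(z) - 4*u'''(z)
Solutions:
 u(z) = C1 + Integral(C2*airyai(-2^(1/3)*z/2) + C3*airybi(-2^(1/3)*z/2), z)


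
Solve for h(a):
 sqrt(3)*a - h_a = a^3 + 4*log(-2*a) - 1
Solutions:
 h(a) = C1 - a^4/4 + sqrt(3)*a^2/2 - 4*a*log(-a) + a*(5 - 4*log(2))


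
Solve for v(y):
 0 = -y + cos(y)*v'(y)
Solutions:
 v(y) = C1 + Integral(y/cos(y), y)


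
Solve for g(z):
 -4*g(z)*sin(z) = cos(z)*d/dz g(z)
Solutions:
 g(z) = C1*cos(z)^4


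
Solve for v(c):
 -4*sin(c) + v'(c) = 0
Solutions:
 v(c) = C1 - 4*cos(c)


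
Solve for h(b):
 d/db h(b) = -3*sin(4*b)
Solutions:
 h(b) = C1 + 3*cos(4*b)/4


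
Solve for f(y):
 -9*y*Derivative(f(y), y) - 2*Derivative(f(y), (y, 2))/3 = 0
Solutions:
 f(y) = C1 + C2*erf(3*sqrt(3)*y/2)


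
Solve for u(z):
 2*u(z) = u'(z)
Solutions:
 u(z) = C1*exp(2*z)


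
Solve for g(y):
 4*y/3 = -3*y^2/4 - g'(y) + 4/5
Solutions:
 g(y) = C1 - y^3/4 - 2*y^2/3 + 4*y/5


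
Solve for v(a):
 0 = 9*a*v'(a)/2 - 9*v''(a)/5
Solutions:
 v(a) = C1 + C2*erfi(sqrt(5)*a/2)


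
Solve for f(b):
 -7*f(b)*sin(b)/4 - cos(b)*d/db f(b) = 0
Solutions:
 f(b) = C1*cos(b)^(7/4)


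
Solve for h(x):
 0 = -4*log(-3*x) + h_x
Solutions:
 h(x) = C1 + 4*x*log(-x) + 4*x*(-1 + log(3))


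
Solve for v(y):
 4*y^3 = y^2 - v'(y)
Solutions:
 v(y) = C1 - y^4 + y^3/3


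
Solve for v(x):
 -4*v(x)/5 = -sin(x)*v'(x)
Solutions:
 v(x) = C1*(cos(x) - 1)^(2/5)/(cos(x) + 1)^(2/5)


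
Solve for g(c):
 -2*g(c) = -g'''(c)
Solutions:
 g(c) = C3*exp(2^(1/3)*c) + (C1*sin(2^(1/3)*sqrt(3)*c/2) + C2*cos(2^(1/3)*sqrt(3)*c/2))*exp(-2^(1/3)*c/2)


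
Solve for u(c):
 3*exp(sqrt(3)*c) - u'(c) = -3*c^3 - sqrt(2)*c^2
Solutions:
 u(c) = C1 + 3*c^4/4 + sqrt(2)*c^3/3 + sqrt(3)*exp(sqrt(3)*c)


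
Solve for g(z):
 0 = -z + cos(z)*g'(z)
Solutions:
 g(z) = C1 + Integral(z/cos(z), z)


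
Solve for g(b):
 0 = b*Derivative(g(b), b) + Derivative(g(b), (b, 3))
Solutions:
 g(b) = C1 + Integral(C2*airyai(-b) + C3*airybi(-b), b)


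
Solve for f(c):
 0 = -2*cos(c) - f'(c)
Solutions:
 f(c) = C1 - 2*sin(c)


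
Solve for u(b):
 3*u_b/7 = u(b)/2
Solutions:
 u(b) = C1*exp(7*b/6)


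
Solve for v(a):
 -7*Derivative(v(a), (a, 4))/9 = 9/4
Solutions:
 v(a) = C1 + C2*a + C3*a^2 + C4*a^3 - 27*a^4/224


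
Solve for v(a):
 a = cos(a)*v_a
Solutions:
 v(a) = C1 + Integral(a/cos(a), a)


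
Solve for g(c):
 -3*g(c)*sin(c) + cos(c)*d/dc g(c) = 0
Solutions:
 g(c) = C1/cos(c)^3


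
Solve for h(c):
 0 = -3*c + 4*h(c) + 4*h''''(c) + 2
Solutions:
 h(c) = 3*c/4 + (C1*sin(sqrt(2)*c/2) + C2*cos(sqrt(2)*c/2))*exp(-sqrt(2)*c/2) + (C3*sin(sqrt(2)*c/2) + C4*cos(sqrt(2)*c/2))*exp(sqrt(2)*c/2) - 1/2


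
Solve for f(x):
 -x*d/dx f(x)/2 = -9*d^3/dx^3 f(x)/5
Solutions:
 f(x) = C1 + Integral(C2*airyai(60^(1/3)*x/6) + C3*airybi(60^(1/3)*x/6), x)


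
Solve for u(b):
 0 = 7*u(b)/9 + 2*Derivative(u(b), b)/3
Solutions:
 u(b) = C1*exp(-7*b/6)


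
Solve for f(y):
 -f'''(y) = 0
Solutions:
 f(y) = C1 + C2*y + C3*y^2


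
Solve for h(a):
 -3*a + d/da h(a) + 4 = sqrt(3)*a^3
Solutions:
 h(a) = C1 + sqrt(3)*a^4/4 + 3*a^2/2 - 4*a


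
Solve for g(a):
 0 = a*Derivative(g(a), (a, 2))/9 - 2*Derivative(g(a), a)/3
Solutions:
 g(a) = C1 + C2*a^7


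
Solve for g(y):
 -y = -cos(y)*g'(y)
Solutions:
 g(y) = C1 + Integral(y/cos(y), y)


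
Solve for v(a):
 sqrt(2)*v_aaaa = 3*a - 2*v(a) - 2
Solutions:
 v(a) = 3*a/2 + (C1*sin(2^(5/8)*a/2) + C2*cos(2^(5/8)*a/2))*exp(-2^(5/8)*a/2) + (C3*sin(2^(5/8)*a/2) + C4*cos(2^(5/8)*a/2))*exp(2^(5/8)*a/2) - 1


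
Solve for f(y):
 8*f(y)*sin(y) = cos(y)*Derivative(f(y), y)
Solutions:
 f(y) = C1/cos(y)^8


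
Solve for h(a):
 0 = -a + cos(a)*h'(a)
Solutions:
 h(a) = C1 + Integral(a/cos(a), a)


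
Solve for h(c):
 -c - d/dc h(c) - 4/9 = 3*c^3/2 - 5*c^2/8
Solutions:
 h(c) = C1 - 3*c^4/8 + 5*c^3/24 - c^2/2 - 4*c/9


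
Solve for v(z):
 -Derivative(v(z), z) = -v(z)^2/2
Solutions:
 v(z) = -2/(C1 + z)


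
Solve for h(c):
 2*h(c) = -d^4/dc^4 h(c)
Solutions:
 h(c) = (C1*sin(2^(3/4)*c/2) + C2*cos(2^(3/4)*c/2))*exp(-2^(3/4)*c/2) + (C3*sin(2^(3/4)*c/2) + C4*cos(2^(3/4)*c/2))*exp(2^(3/4)*c/2)


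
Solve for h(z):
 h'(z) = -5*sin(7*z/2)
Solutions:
 h(z) = C1 + 10*cos(7*z/2)/7


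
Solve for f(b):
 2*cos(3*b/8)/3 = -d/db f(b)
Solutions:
 f(b) = C1 - 16*sin(3*b/8)/9


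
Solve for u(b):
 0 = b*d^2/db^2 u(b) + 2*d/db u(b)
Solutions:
 u(b) = C1 + C2/b


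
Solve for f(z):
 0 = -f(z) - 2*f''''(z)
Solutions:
 f(z) = (C1*sin(2^(1/4)*z/2) + C2*cos(2^(1/4)*z/2))*exp(-2^(1/4)*z/2) + (C3*sin(2^(1/4)*z/2) + C4*cos(2^(1/4)*z/2))*exp(2^(1/4)*z/2)


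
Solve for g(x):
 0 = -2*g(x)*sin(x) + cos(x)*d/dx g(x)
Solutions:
 g(x) = C1/cos(x)^2


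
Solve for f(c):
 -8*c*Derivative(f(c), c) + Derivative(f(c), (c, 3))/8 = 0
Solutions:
 f(c) = C1 + Integral(C2*airyai(4*c) + C3*airybi(4*c), c)


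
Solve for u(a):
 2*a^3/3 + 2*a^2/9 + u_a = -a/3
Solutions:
 u(a) = C1 - a^4/6 - 2*a^3/27 - a^2/6


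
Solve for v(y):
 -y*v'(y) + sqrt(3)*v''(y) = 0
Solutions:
 v(y) = C1 + C2*erfi(sqrt(2)*3^(3/4)*y/6)


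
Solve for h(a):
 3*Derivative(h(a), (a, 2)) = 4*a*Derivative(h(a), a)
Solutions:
 h(a) = C1 + C2*erfi(sqrt(6)*a/3)


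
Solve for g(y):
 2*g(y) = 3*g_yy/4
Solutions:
 g(y) = C1*exp(-2*sqrt(6)*y/3) + C2*exp(2*sqrt(6)*y/3)


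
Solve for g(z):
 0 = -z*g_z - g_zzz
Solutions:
 g(z) = C1 + Integral(C2*airyai(-z) + C3*airybi(-z), z)


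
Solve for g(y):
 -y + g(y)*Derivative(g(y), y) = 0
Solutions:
 g(y) = -sqrt(C1 + y^2)
 g(y) = sqrt(C1 + y^2)


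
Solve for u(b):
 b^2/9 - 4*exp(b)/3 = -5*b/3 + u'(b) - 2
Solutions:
 u(b) = C1 + b^3/27 + 5*b^2/6 + 2*b - 4*exp(b)/3


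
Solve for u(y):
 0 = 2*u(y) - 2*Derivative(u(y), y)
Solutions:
 u(y) = C1*exp(y)


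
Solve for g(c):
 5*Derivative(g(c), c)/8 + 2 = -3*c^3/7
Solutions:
 g(c) = C1 - 6*c^4/35 - 16*c/5


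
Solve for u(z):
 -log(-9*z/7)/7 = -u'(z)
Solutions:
 u(z) = C1 + z*log(-z)/7 + z*(-log(7) - 1 + 2*log(3))/7


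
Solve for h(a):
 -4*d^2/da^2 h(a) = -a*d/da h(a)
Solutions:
 h(a) = C1 + C2*erfi(sqrt(2)*a/4)


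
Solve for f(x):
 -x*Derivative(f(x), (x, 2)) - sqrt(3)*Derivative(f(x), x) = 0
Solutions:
 f(x) = C1 + C2*x^(1 - sqrt(3))


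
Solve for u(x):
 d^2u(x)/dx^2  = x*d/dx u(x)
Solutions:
 u(x) = C1 + C2*erfi(sqrt(2)*x/2)


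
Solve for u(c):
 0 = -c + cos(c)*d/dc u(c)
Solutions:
 u(c) = C1 + Integral(c/cos(c), c)


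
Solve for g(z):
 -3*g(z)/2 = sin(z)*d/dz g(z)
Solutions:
 g(z) = C1*(cos(z) + 1)^(3/4)/(cos(z) - 1)^(3/4)


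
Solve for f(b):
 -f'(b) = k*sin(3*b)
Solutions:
 f(b) = C1 + k*cos(3*b)/3


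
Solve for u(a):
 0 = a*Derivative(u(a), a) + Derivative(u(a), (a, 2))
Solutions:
 u(a) = C1 + C2*erf(sqrt(2)*a/2)


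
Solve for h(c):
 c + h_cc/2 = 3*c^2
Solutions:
 h(c) = C1 + C2*c + c^4/2 - c^3/3


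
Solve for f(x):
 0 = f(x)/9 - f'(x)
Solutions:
 f(x) = C1*exp(x/9)


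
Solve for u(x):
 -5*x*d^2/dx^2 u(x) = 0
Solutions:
 u(x) = C1 + C2*x


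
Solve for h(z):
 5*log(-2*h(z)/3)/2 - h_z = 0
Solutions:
 -2*Integral(1/(log(-_y) - log(3) + log(2)), (_y, h(z)))/5 = C1 - z


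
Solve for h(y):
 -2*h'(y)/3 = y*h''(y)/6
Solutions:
 h(y) = C1 + C2/y^3


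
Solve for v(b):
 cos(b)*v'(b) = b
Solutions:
 v(b) = C1 + Integral(b/cos(b), b)


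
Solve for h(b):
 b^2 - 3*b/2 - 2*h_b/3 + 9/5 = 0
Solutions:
 h(b) = C1 + b^3/2 - 9*b^2/8 + 27*b/10


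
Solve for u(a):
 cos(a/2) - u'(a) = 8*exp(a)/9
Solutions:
 u(a) = C1 - 8*exp(a)/9 + 2*sin(a/2)


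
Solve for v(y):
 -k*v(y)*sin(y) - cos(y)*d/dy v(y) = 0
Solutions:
 v(y) = C1*exp(k*log(cos(y)))


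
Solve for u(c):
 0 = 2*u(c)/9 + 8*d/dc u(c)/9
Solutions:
 u(c) = C1*exp(-c/4)


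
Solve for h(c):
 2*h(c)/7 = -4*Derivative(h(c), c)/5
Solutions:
 h(c) = C1*exp(-5*c/14)


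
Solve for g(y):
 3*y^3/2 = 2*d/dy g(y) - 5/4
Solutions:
 g(y) = C1 + 3*y^4/16 + 5*y/8


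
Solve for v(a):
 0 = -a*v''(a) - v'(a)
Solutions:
 v(a) = C1 + C2*log(a)


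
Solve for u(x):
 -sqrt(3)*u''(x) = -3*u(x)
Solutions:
 u(x) = C1*exp(-3^(1/4)*x) + C2*exp(3^(1/4)*x)


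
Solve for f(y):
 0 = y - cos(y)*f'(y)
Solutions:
 f(y) = C1 + Integral(y/cos(y), y)


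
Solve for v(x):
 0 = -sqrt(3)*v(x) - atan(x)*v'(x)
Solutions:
 v(x) = C1*exp(-sqrt(3)*Integral(1/atan(x), x))


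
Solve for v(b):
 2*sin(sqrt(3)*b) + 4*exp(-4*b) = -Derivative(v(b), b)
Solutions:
 v(b) = C1 + 2*sqrt(3)*cos(sqrt(3)*b)/3 + exp(-4*b)


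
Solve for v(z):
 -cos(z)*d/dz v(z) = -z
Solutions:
 v(z) = C1 + Integral(z/cos(z), z)


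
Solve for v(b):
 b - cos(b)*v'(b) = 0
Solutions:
 v(b) = C1 + Integral(b/cos(b), b)


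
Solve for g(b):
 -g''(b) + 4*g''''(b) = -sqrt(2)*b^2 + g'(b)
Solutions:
 g(b) = C1 + C2*exp(-3^(1/3)*b*(3^(1/3)/(sqrt(78) + 9)^(1/3) + (sqrt(78) + 9)^(1/3))/12)*sin(3^(1/6)*b*(-3^(2/3)*(sqrt(78) + 9)^(1/3) + 3/(sqrt(78) + 9)^(1/3))/12) + C3*exp(-3^(1/3)*b*(3^(1/3)/(sqrt(78) + 9)^(1/3) + (sqrt(78) + 9)^(1/3))/12)*cos(3^(1/6)*b*(-3^(2/3)*(sqrt(78) + 9)^(1/3) + 3/(sqrt(78) + 9)^(1/3))/12) + C4*exp(3^(1/3)*b*(3^(1/3)/(sqrt(78) + 9)^(1/3) + (sqrt(78) + 9)^(1/3))/6) + sqrt(2)*b^3/3 - sqrt(2)*b^2 + 2*sqrt(2)*b


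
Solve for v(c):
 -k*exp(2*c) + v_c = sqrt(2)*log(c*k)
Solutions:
 v(c) = C1 + sqrt(2)*c*log(c*k) - sqrt(2)*c + k*exp(2*c)/2


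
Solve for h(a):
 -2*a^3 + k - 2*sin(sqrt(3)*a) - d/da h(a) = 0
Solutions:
 h(a) = C1 - a^4/2 + a*k + 2*sqrt(3)*cos(sqrt(3)*a)/3


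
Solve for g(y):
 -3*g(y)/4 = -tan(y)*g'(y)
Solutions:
 g(y) = C1*sin(y)^(3/4)


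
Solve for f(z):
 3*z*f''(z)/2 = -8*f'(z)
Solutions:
 f(z) = C1 + C2/z^(13/3)


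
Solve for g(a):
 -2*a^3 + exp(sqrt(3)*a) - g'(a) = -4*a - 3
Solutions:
 g(a) = C1 - a^4/2 + 2*a^2 + 3*a + sqrt(3)*exp(sqrt(3)*a)/3


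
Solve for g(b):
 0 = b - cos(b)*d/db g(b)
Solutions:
 g(b) = C1 + Integral(b/cos(b), b)


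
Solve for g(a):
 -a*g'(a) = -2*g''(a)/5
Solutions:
 g(a) = C1 + C2*erfi(sqrt(5)*a/2)


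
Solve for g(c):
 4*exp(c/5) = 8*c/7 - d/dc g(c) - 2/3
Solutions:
 g(c) = C1 + 4*c^2/7 - 2*c/3 - 20*exp(c/5)


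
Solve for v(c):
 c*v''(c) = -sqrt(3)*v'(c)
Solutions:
 v(c) = C1 + C2*c^(1 - sqrt(3))


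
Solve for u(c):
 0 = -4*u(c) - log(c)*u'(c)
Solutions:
 u(c) = C1*exp(-4*li(c))


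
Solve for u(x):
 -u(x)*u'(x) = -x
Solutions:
 u(x) = -sqrt(C1 + x^2)
 u(x) = sqrt(C1 + x^2)


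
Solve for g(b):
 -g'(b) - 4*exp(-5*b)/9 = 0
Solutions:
 g(b) = C1 + 4*exp(-5*b)/45


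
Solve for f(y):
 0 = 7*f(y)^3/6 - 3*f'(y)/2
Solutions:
 f(y) = -3*sqrt(2)*sqrt(-1/(C1 + 7*y))/2
 f(y) = 3*sqrt(2)*sqrt(-1/(C1 + 7*y))/2


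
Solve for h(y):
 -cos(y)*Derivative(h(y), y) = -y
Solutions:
 h(y) = C1 + Integral(y/cos(y), y)


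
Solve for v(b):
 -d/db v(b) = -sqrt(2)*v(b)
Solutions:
 v(b) = C1*exp(sqrt(2)*b)


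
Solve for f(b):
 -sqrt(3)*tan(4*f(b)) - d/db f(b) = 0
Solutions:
 f(b) = -asin(C1*exp(-4*sqrt(3)*b))/4 + pi/4
 f(b) = asin(C1*exp(-4*sqrt(3)*b))/4


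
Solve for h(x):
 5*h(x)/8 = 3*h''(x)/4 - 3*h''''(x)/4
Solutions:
 h(x) = (C1*sin(5^(1/4)*6^(3/4)*x*sin(atan(sqrt(21)/3)/2)/6) + C2*cos(5^(1/4)*6^(3/4)*x*sin(atan(sqrt(21)/3)/2)/6))*exp(-5^(1/4)*6^(3/4)*x*cos(atan(sqrt(21)/3)/2)/6) + (C3*sin(5^(1/4)*6^(3/4)*x*sin(atan(sqrt(21)/3)/2)/6) + C4*cos(5^(1/4)*6^(3/4)*x*sin(atan(sqrt(21)/3)/2)/6))*exp(5^(1/4)*6^(3/4)*x*cos(atan(sqrt(21)/3)/2)/6)


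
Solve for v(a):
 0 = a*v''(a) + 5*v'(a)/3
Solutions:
 v(a) = C1 + C2/a^(2/3)


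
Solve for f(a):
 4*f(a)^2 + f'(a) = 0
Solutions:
 f(a) = 1/(C1 + 4*a)


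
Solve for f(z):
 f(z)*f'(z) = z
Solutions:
 f(z) = -sqrt(C1 + z^2)
 f(z) = sqrt(C1 + z^2)


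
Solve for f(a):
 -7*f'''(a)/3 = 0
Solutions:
 f(a) = C1 + C2*a + C3*a^2


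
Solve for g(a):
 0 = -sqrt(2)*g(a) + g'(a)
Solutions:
 g(a) = C1*exp(sqrt(2)*a)


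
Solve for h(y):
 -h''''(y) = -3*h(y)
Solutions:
 h(y) = C1*exp(-3^(1/4)*y) + C2*exp(3^(1/4)*y) + C3*sin(3^(1/4)*y) + C4*cos(3^(1/4)*y)


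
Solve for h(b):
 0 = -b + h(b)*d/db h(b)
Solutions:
 h(b) = -sqrt(C1 + b^2)
 h(b) = sqrt(C1 + b^2)


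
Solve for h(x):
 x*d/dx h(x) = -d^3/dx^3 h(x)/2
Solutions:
 h(x) = C1 + Integral(C2*airyai(-2^(1/3)*x) + C3*airybi(-2^(1/3)*x), x)


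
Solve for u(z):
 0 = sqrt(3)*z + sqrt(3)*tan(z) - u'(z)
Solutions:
 u(z) = C1 + sqrt(3)*z^2/2 - sqrt(3)*log(cos(z))


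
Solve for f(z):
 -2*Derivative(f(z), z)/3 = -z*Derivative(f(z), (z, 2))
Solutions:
 f(z) = C1 + C2*z^(5/3)


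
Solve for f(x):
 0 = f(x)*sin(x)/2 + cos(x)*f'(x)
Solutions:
 f(x) = C1*sqrt(cos(x))


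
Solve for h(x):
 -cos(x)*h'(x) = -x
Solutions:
 h(x) = C1 + Integral(x/cos(x), x)


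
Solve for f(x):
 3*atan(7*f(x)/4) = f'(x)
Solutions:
 Integral(1/atan(7*_y/4), (_y, f(x))) = C1 + 3*x


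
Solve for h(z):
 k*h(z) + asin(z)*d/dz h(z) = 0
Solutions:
 h(z) = C1*exp(-k*Integral(1/asin(z), z))


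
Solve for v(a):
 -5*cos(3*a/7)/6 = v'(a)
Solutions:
 v(a) = C1 - 35*sin(3*a/7)/18


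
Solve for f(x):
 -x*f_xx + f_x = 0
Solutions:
 f(x) = C1 + C2*x^2


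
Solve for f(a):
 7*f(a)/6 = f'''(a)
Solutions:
 f(a) = C3*exp(6^(2/3)*7^(1/3)*a/6) + (C1*sin(2^(2/3)*3^(1/6)*7^(1/3)*a/4) + C2*cos(2^(2/3)*3^(1/6)*7^(1/3)*a/4))*exp(-6^(2/3)*7^(1/3)*a/12)


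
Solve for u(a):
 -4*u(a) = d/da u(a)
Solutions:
 u(a) = C1*exp(-4*a)


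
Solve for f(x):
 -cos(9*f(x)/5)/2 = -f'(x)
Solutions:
 -x/2 - 5*log(sin(9*f(x)/5) - 1)/18 + 5*log(sin(9*f(x)/5) + 1)/18 = C1


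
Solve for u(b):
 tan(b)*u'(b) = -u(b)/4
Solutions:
 u(b) = C1/sin(b)^(1/4)


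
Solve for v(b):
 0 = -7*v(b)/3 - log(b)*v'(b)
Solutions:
 v(b) = C1*exp(-7*li(b)/3)


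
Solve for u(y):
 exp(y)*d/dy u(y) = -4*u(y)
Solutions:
 u(y) = C1*exp(4*exp(-y))


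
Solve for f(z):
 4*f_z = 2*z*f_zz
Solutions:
 f(z) = C1 + C2*z^3


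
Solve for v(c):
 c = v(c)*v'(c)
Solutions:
 v(c) = -sqrt(C1 + c^2)
 v(c) = sqrt(C1 + c^2)


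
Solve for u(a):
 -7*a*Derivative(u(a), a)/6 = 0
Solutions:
 u(a) = C1


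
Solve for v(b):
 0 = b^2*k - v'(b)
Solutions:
 v(b) = C1 + b^3*k/3


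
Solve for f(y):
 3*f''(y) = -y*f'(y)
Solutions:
 f(y) = C1 + C2*erf(sqrt(6)*y/6)


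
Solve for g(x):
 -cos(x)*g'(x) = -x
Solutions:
 g(x) = C1 + Integral(x/cos(x), x)


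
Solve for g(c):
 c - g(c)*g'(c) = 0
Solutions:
 g(c) = -sqrt(C1 + c^2)
 g(c) = sqrt(C1 + c^2)


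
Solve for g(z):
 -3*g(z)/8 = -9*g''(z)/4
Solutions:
 g(z) = C1*exp(-sqrt(6)*z/6) + C2*exp(sqrt(6)*z/6)


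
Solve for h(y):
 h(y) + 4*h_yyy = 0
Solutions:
 h(y) = C3*exp(-2^(1/3)*y/2) + (C1*sin(2^(1/3)*sqrt(3)*y/4) + C2*cos(2^(1/3)*sqrt(3)*y/4))*exp(2^(1/3)*y/4)


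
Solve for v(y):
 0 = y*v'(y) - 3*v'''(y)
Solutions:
 v(y) = C1 + Integral(C2*airyai(3^(2/3)*y/3) + C3*airybi(3^(2/3)*y/3), y)


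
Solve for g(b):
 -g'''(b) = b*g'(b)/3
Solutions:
 g(b) = C1 + Integral(C2*airyai(-3^(2/3)*b/3) + C3*airybi(-3^(2/3)*b/3), b)


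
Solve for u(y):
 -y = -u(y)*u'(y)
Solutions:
 u(y) = -sqrt(C1 + y^2)
 u(y) = sqrt(C1 + y^2)


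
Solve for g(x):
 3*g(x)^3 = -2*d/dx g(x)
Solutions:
 g(x) = -sqrt(-1/(C1 - 3*x))
 g(x) = sqrt(-1/(C1 - 3*x))


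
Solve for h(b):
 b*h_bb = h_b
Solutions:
 h(b) = C1 + C2*b^2


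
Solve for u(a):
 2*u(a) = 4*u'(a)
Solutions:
 u(a) = C1*exp(a/2)


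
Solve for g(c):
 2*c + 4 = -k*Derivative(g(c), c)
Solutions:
 g(c) = C1 - c^2/k - 4*c/k


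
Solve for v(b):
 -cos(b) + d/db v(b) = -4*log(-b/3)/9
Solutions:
 v(b) = C1 - 4*b*log(-b)/9 + 4*b/9 + 4*b*log(3)/9 + sin(b)


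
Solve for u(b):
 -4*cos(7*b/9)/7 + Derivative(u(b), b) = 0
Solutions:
 u(b) = C1 + 36*sin(7*b/9)/49


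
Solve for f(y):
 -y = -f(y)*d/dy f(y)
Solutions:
 f(y) = -sqrt(C1 + y^2)
 f(y) = sqrt(C1 + y^2)


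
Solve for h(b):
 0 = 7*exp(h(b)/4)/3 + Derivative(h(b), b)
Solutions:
 h(b) = 4*log(1/(C1 + 7*b)) + 4*log(12)


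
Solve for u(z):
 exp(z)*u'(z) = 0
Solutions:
 u(z) = C1


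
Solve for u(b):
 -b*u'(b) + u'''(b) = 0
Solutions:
 u(b) = C1 + Integral(C2*airyai(b) + C3*airybi(b), b)


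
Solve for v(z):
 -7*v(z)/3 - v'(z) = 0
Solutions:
 v(z) = C1*exp(-7*z/3)


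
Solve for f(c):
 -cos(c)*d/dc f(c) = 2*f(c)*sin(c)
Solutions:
 f(c) = C1*cos(c)^2


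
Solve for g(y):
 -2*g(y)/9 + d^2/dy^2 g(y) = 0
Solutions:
 g(y) = C1*exp(-sqrt(2)*y/3) + C2*exp(sqrt(2)*y/3)


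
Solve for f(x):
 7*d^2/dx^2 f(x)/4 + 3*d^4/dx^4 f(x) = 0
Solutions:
 f(x) = C1 + C2*x + C3*sin(sqrt(21)*x/6) + C4*cos(sqrt(21)*x/6)


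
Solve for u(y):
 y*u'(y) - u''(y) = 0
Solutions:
 u(y) = C1 + C2*erfi(sqrt(2)*y/2)


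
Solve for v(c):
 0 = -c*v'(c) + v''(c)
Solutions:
 v(c) = C1 + C2*erfi(sqrt(2)*c/2)


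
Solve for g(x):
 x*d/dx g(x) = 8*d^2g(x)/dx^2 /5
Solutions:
 g(x) = C1 + C2*erfi(sqrt(5)*x/4)


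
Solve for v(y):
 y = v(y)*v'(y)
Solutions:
 v(y) = -sqrt(C1 + y^2)
 v(y) = sqrt(C1 + y^2)


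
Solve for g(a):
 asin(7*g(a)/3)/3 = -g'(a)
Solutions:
 Integral(1/asin(7*_y/3), (_y, g(a))) = C1 - a/3


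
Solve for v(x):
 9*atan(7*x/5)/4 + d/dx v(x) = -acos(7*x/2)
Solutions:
 v(x) = C1 - x*acos(7*x/2) - 9*x*atan(7*x/5)/4 + sqrt(4 - 49*x^2)/7 + 45*log(49*x^2 + 25)/56


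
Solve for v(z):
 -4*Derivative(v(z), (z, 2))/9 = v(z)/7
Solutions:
 v(z) = C1*sin(3*sqrt(7)*z/14) + C2*cos(3*sqrt(7)*z/14)


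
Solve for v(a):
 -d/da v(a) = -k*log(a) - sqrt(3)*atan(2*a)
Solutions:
 v(a) = C1 + a*k*(log(a) - 1) + sqrt(3)*(a*atan(2*a) - log(4*a^2 + 1)/4)


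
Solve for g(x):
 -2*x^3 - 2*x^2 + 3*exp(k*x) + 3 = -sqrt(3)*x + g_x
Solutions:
 g(x) = C1 - x^4/2 - 2*x^3/3 + sqrt(3)*x^2/2 + 3*x + 3*exp(k*x)/k


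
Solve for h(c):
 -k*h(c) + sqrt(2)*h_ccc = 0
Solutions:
 h(c) = C1*exp(2^(5/6)*c*k^(1/3)/2) + C2*exp(2^(5/6)*c*k^(1/3)*(-1 + sqrt(3)*I)/4) + C3*exp(-2^(5/6)*c*k^(1/3)*(1 + sqrt(3)*I)/4)


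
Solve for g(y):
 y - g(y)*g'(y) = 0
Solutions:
 g(y) = -sqrt(C1 + y^2)
 g(y) = sqrt(C1 + y^2)


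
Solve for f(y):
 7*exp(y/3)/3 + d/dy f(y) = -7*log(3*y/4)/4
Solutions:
 f(y) = C1 - 7*y*log(y)/4 + 7*y*(-log(3) + 1 + 2*log(2))/4 - 7*exp(y/3)


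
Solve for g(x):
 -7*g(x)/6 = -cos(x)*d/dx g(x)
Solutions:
 g(x) = C1*(sin(x) + 1)^(7/12)/(sin(x) - 1)^(7/12)


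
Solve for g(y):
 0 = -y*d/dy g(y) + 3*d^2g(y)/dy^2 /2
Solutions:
 g(y) = C1 + C2*erfi(sqrt(3)*y/3)


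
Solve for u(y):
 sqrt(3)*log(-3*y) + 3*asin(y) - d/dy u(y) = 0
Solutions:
 u(y) = C1 + sqrt(3)*y*(log(-y) - 1) + 3*y*asin(y) + sqrt(3)*y*log(3) + 3*sqrt(1 - y^2)


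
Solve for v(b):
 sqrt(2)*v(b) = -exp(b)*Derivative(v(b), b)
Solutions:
 v(b) = C1*exp(sqrt(2)*exp(-b))


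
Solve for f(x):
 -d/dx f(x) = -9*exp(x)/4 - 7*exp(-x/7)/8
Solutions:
 f(x) = C1 + 9*exp(x)/4 - 49*exp(-x/7)/8


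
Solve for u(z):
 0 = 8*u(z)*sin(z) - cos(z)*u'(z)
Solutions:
 u(z) = C1/cos(z)^8


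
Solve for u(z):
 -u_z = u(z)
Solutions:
 u(z) = C1*exp(-z)


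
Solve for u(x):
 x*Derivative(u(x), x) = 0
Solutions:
 u(x) = C1


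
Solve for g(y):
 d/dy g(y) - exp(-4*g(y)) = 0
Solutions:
 g(y) = log(-I*(C1 + 4*y)^(1/4))
 g(y) = log(I*(C1 + 4*y)^(1/4))
 g(y) = log(-(C1 + 4*y)^(1/4))
 g(y) = log(C1 + 4*y)/4


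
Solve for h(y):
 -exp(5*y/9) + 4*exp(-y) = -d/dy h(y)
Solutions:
 h(y) = C1 + 9*exp(5*y/9)/5 + 4*exp(-y)


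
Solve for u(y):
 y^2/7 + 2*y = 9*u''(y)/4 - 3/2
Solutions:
 u(y) = C1 + C2*y + y^4/189 + 4*y^3/27 + y^2/3


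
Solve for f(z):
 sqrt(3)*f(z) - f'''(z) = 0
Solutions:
 f(z) = C3*exp(3^(1/6)*z) + (C1*sin(3^(2/3)*z/2) + C2*cos(3^(2/3)*z/2))*exp(-3^(1/6)*z/2)


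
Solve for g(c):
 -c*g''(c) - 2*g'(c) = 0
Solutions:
 g(c) = C1 + C2/c


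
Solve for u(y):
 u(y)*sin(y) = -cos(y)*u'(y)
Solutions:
 u(y) = C1*cos(y)


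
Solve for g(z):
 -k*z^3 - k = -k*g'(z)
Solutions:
 g(z) = C1 + z^4/4 + z


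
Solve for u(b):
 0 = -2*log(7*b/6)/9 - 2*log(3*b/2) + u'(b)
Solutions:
 u(b) = C1 + 20*b*log(b)/9 - 20*b/9 - 3*b*log(2) + 2*b*log(7)/9 + b*log(3) + 7*b*log(6)/9


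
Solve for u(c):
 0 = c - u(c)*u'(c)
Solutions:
 u(c) = -sqrt(C1 + c^2)
 u(c) = sqrt(C1 + c^2)


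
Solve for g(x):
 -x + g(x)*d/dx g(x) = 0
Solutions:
 g(x) = -sqrt(C1 + x^2)
 g(x) = sqrt(C1 + x^2)


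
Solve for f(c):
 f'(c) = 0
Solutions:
 f(c) = C1


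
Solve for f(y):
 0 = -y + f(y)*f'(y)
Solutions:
 f(y) = -sqrt(C1 + y^2)
 f(y) = sqrt(C1 + y^2)


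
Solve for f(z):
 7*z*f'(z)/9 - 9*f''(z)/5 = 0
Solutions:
 f(z) = C1 + C2*erfi(sqrt(70)*z/18)


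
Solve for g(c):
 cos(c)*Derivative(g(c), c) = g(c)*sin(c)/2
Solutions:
 g(c) = C1/sqrt(cos(c))


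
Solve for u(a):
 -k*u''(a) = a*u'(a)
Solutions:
 u(a) = C1 + C2*sqrt(k)*erf(sqrt(2)*a*sqrt(1/k)/2)


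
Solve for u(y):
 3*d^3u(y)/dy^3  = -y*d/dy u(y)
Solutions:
 u(y) = C1 + Integral(C2*airyai(-3^(2/3)*y/3) + C3*airybi(-3^(2/3)*y/3), y)


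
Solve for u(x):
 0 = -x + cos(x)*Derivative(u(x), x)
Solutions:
 u(x) = C1 + Integral(x/cos(x), x)


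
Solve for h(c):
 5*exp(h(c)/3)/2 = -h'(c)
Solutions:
 h(c) = 3*log(1/(C1 + 5*c)) + 3*log(6)


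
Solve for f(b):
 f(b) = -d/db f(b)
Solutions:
 f(b) = C1*exp(-b)


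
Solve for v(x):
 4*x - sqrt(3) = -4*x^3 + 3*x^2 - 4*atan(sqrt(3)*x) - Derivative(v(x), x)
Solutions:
 v(x) = C1 - x^4 + x^3 - 2*x^2 - 4*x*atan(sqrt(3)*x) + sqrt(3)*x + 2*sqrt(3)*log(3*x^2 + 1)/3


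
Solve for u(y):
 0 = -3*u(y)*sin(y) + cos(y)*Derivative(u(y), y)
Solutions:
 u(y) = C1/cos(y)^3


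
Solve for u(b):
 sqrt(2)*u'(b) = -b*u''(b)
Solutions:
 u(b) = C1 + C2*b^(1 - sqrt(2))


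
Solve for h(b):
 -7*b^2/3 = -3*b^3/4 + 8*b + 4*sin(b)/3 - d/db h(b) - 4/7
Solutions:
 h(b) = C1 - 3*b^4/16 + 7*b^3/9 + 4*b^2 - 4*b/7 - 4*cos(b)/3


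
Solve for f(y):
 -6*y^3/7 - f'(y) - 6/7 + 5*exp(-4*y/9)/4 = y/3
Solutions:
 f(y) = C1 - 3*y^4/14 - y^2/6 - 6*y/7 - 45*exp(-4*y/9)/16


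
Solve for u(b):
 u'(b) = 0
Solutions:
 u(b) = C1


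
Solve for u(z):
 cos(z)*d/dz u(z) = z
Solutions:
 u(z) = C1 + Integral(z/cos(z), z)


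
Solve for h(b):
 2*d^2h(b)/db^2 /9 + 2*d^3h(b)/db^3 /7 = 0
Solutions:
 h(b) = C1 + C2*b + C3*exp(-7*b/9)


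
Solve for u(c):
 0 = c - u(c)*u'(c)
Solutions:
 u(c) = -sqrt(C1 + c^2)
 u(c) = sqrt(C1 + c^2)


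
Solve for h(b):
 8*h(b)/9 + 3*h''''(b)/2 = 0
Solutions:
 h(b) = (C1*sin(sqrt(2)*3^(1/4)*b/3) + C2*cos(sqrt(2)*3^(1/4)*b/3))*exp(-sqrt(2)*3^(1/4)*b/3) + (C3*sin(sqrt(2)*3^(1/4)*b/3) + C4*cos(sqrt(2)*3^(1/4)*b/3))*exp(sqrt(2)*3^(1/4)*b/3)


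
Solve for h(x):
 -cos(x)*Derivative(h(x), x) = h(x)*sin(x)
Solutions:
 h(x) = C1*cos(x)


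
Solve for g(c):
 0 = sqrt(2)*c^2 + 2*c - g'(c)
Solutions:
 g(c) = C1 + sqrt(2)*c^3/3 + c^2


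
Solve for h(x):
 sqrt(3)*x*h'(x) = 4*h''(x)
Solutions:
 h(x) = C1 + C2*erfi(sqrt(2)*3^(1/4)*x/4)


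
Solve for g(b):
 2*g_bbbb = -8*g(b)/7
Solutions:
 g(b) = (C1*sin(7^(3/4)*b/7) + C2*cos(7^(3/4)*b/7))*exp(-7^(3/4)*b/7) + (C3*sin(7^(3/4)*b/7) + C4*cos(7^(3/4)*b/7))*exp(7^(3/4)*b/7)


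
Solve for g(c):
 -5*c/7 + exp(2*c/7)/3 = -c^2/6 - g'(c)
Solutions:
 g(c) = C1 - c^3/18 + 5*c^2/14 - 7*exp(2*c/7)/6


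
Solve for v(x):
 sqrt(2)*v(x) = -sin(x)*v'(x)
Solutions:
 v(x) = C1*(cos(x) + 1)^(sqrt(2)/2)/(cos(x) - 1)^(sqrt(2)/2)


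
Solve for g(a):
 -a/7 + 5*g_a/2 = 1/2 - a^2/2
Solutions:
 g(a) = C1 - a^3/15 + a^2/35 + a/5


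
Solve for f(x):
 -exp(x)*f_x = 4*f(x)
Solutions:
 f(x) = C1*exp(4*exp(-x))


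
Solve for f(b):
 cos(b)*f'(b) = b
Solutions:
 f(b) = C1 + Integral(b/cos(b), b)


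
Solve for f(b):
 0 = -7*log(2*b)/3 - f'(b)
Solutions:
 f(b) = C1 - 7*b*log(b)/3 - 7*b*log(2)/3 + 7*b/3


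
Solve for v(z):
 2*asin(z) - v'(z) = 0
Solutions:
 v(z) = C1 + 2*z*asin(z) + 2*sqrt(1 - z^2)


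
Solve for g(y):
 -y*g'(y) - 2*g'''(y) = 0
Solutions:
 g(y) = C1 + Integral(C2*airyai(-2^(2/3)*y/2) + C3*airybi(-2^(2/3)*y/2), y)


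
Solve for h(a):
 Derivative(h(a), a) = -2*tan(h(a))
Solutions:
 h(a) = pi - asin(C1*exp(-2*a))
 h(a) = asin(C1*exp(-2*a))


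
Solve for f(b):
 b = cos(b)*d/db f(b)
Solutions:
 f(b) = C1 + Integral(b/cos(b), b)


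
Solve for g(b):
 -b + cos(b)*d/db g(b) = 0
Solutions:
 g(b) = C1 + Integral(b/cos(b), b)


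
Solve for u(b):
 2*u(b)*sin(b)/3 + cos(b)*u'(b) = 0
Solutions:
 u(b) = C1*cos(b)^(2/3)


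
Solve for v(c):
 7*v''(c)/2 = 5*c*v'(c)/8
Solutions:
 v(c) = C1 + C2*erfi(sqrt(70)*c/28)


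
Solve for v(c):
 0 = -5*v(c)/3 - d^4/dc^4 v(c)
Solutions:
 v(c) = (C1*sin(sqrt(2)*3^(3/4)*5^(1/4)*c/6) + C2*cos(sqrt(2)*3^(3/4)*5^(1/4)*c/6))*exp(-sqrt(2)*3^(3/4)*5^(1/4)*c/6) + (C3*sin(sqrt(2)*3^(3/4)*5^(1/4)*c/6) + C4*cos(sqrt(2)*3^(3/4)*5^(1/4)*c/6))*exp(sqrt(2)*3^(3/4)*5^(1/4)*c/6)


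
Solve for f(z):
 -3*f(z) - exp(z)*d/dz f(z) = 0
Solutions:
 f(z) = C1*exp(3*exp(-z))


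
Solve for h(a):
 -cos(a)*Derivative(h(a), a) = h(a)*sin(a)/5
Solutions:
 h(a) = C1*cos(a)^(1/5)


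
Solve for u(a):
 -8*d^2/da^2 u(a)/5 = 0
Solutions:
 u(a) = C1 + C2*a


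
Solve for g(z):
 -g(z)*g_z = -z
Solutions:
 g(z) = -sqrt(C1 + z^2)
 g(z) = sqrt(C1 + z^2)


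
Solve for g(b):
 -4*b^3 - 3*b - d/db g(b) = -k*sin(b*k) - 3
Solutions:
 g(b) = C1 - b^4 - 3*b^2/2 + 3*b - cos(b*k)


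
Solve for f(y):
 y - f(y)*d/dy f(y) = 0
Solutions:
 f(y) = -sqrt(C1 + y^2)
 f(y) = sqrt(C1 + y^2)


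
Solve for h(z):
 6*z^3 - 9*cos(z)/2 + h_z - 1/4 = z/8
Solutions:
 h(z) = C1 - 3*z^4/2 + z^2/16 + z/4 + 9*sin(z)/2


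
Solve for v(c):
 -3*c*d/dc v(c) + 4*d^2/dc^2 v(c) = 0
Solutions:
 v(c) = C1 + C2*erfi(sqrt(6)*c/4)


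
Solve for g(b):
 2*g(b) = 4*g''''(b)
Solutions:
 g(b) = C1*exp(-2^(3/4)*b/2) + C2*exp(2^(3/4)*b/2) + C3*sin(2^(3/4)*b/2) + C4*cos(2^(3/4)*b/2)


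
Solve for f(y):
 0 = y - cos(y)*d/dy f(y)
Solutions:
 f(y) = C1 + Integral(y/cos(y), y)


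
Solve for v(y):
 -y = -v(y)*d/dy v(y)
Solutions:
 v(y) = -sqrt(C1 + y^2)
 v(y) = sqrt(C1 + y^2)


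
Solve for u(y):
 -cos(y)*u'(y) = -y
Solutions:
 u(y) = C1 + Integral(y/cos(y), y)


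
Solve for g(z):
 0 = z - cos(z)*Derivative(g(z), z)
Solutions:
 g(z) = C1 + Integral(z/cos(z), z)


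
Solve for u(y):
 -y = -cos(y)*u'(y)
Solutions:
 u(y) = C1 + Integral(y/cos(y), y)


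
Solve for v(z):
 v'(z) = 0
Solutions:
 v(z) = C1


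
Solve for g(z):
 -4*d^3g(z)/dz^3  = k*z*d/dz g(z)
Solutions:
 g(z) = C1 + Integral(C2*airyai(2^(1/3)*z*(-k)^(1/3)/2) + C3*airybi(2^(1/3)*z*(-k)^(1/3)/2), z)


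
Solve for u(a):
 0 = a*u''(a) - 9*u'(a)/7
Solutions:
 u(a) = C1 + C2*a^(16/7)


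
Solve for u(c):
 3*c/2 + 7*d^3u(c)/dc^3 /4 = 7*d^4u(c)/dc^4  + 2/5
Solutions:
 u(c) = C1 + C2*c + C3*c^2 + C4*exp(c/4) - c^4/28 - 8*c^3/15


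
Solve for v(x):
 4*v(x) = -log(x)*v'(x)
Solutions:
 v(x) = C1*exp(-4*li(x))


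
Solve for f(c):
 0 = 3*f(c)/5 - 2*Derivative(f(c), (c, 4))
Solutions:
 f(c) = C1*exp(-10^(3/4)*3^(1/4)*c/10) + C2*exp(10^(3/4)*3^(1/4)*c/10) + C3*sin(10^(3/4)*3^(1/4)*c/10) + C4*cos(10^(3/4)*3^(1/4)*c/10)


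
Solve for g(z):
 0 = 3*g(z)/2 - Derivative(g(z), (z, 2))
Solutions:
 g(z) = C1*exp(-sqrt(6)*z/2) + C2*exp(sqrt(6)*z/2)


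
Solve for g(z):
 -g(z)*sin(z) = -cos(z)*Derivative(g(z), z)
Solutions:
 g(z) = C1/cos(z)


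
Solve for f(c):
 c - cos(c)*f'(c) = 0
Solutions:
 f(c) = C1 + Integral(c/cos(c), c)


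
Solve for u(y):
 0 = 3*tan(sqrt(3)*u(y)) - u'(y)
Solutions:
 u(y) = sqrt(3)*(pi - asin(C1*exp(3*sqrt(3)*y)))/3
 u(y) = sqrt(3)*asin(C1*exp(3*sqrt(3)*y))/3


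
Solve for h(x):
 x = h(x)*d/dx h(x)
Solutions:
 h(x) = -sqrt(C1 + x^2)
 h(x) = sqrt(C1 + x^2)


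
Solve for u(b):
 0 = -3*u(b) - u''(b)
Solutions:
 u(b) = C1*sin(sqrt(3)*b) + C2*cos(sqrt(3)*b)


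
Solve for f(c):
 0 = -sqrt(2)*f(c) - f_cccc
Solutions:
 f(c) = (C1*sin(2^(5/8)*c/2) + C2*cos(2^(5/8)*c/2))*exp(-2^(5/8)*c/2) + (C3*sin(2^(5/8)*c/2) + C4*cos(2^(5/8)*c/2))*exp(2^(5/8)*c/2)


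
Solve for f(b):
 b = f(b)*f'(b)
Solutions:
 f(b) = -sqrt(C1 + b^2)
 f(b) = sqrt(C1 + b^2)


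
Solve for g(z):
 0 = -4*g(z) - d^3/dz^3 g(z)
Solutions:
 g(z) = C3*exp(-2^(2/3)*z) + (C1*sin(2^(2/3)*sqrt(3)*z/2) + C2*cos(2^(2/3)*sqrt(3)*z/2))*exp(2^(2/3)*z/2)


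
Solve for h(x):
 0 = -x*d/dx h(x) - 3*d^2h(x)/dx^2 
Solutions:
 h(x) = C1 + C2*erf(sqrt(6)*x/6)


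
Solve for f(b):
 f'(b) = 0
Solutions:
 f(b) = C1


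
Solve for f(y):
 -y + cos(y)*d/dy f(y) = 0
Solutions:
 f(y) = C1 + Integral(y/cos(y), y)


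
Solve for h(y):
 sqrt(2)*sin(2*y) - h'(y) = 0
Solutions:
 h(y) = C1 - sqrt(2)*cos(2*y)/2


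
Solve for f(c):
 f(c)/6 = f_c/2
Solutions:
 f(c) = C1*exp(c/3)


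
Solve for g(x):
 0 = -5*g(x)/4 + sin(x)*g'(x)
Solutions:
 g(x) = C1*(cos(x) - 1)^(5/8)/(cos(x) + 1)^(5/8)


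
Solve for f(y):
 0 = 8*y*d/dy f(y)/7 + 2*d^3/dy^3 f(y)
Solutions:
 f(y) = C1 + Integral(C2*airyai(-14^(2/3)*y/7) + C3*airybi(-14^(2/3)*y/7), y)


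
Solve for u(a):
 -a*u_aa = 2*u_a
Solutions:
 u(a) = C1 + C2/a


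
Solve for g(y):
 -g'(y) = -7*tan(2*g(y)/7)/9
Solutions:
 g(y) = -7*asin(C1*exp(2*y/9))/2 + 7*pi/2
 g(y) = 7*asin(C1*exp(2*y/9))/2


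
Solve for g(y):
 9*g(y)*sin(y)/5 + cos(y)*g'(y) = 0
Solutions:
 g(y) = C1*cos(y)^(9/5)


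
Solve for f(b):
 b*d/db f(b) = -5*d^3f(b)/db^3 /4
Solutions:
 f(b) = C1 + Integral(C2*airyai(-10^(2/3)*b/5) + C3*airybi(-10^(2/3)*b/5), b)


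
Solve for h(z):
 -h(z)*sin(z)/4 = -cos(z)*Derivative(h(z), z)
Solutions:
 h(z) = C1/cos(z)^(1/4)


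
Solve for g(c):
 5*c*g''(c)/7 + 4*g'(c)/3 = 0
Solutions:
 g(c) = C1 + C2/c^(13/15)


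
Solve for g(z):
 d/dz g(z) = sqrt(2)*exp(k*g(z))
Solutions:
 g(z) = Piecewise((log(-1/(C1*k + sqrt(2)*k*z))/k, Ne(k, 0)), (nan, True))
 g(z) = Piecewise((C1 + sqrt(2)*z, Eq(k, 0)), (nan, True))


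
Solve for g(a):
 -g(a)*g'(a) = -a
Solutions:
 g(a) = -sqrt(C1 + a^2)
 g(a) = sqrt(C1 + a^2)


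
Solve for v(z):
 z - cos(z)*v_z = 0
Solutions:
 v(z) = C1 + Integral(z/cos(z), z)


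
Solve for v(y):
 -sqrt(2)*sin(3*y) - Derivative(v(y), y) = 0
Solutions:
 v(y) = C1 + sqrt(2)*cos(3*y)/3


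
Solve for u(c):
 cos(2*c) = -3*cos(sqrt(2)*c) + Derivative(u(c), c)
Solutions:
 u(c) = C1 + sin(2*c)/2 + 3*sqrt(2)*sin(sqrt(2)*c)/2


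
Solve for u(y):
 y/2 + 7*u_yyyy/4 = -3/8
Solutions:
 u(y) = C1 + C2*y + C3*y^2 + C4*y^3 - y^5/420 - y^4/112


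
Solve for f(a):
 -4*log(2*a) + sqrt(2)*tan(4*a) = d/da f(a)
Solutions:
 f(a) = C1 - 4*a*log(a) - 4*a*log(2) + 4*a - sqrt(2)*log(cos(4*a))/4


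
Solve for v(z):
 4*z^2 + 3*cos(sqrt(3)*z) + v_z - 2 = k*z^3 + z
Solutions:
 v(z) = C1 + k*z^4/4 - 4*z^3/3 + z^2/2 + 2*z - sqrt(3)*sin(sqrt(3)*z)


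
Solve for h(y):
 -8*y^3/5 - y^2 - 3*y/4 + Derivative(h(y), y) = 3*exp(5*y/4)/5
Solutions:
 h(y) = C1 + 2*y^4/5 + y^3/3 + 3*y^2/8 + 12*exp(5*y/4)/25


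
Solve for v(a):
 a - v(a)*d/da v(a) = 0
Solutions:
 v(a) = -sqrt(C1 + a^2)
 v(a) = sqrt(C1 + a^2)


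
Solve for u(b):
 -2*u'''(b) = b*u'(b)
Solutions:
 u(b) = C1 + Integral(C2*airyai(-2^(2/3)*b/2) + C3*airybi(-2^(2/3)*b/2), b)


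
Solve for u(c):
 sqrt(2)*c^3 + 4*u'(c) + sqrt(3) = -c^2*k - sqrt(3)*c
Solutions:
 u(c) = C1 - sqrt(2)*c^4/16 - c^3*k/12 - sqrt(3)*c^2/8 - sqrt(3)*c/4


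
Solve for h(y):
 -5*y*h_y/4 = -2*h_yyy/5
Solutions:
 h(y) = C1 + Integral(C2*airyai(5^(2/3)*y/2) + C3*airybi(5^(2/3)*y/2), y)


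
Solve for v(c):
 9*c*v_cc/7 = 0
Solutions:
 v(c) = C1 + C2*c


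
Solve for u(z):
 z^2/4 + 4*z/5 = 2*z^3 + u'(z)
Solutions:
 u(z) = C1 - z^4/2 + z^3/12 + 2*z^2/5


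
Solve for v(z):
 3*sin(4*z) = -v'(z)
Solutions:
 v(z) = C1 + 3*cos(4*z)/4


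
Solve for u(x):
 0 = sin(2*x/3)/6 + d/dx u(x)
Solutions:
 u(x) = C1 + cos(2*x/3)/4


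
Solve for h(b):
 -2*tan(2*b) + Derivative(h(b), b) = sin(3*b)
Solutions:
 h(b) = C1 - log(cos(2*b)) - cos(3*b)/3


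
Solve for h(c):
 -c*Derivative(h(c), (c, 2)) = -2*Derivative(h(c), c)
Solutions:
 h(c) = C1 + C2*c^3


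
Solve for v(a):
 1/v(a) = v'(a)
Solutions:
 v(a) = -sqrt(C1 + 2*a)
 v(a) = sqrt(C1 + 2*a)


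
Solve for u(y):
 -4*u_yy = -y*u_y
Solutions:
 u(y) = C1 + C2*erfi(sqrt(2)*y/4)


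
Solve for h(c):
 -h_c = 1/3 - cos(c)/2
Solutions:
 h(c) = C1 - c/3 + sin(c)/2


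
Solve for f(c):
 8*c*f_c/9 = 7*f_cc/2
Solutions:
 f(c) = C1 + C2*erfi(2*sqrt(14)*c/21)


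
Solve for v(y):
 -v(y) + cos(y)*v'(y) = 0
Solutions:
 v(y) = C1*sqrt(sin(y) + 1)/sqrt(sin(y) - 1)


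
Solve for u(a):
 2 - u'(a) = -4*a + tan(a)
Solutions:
 u(a) = C1 + 2*a^2 + 2*a + log(cos(a))


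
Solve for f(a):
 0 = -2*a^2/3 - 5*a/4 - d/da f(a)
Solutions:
 f(a) = C1 - 2*a^3/9 - 5*a^2/8


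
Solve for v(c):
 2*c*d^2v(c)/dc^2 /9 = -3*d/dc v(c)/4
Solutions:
 v(c) = C1 + C2/c^(19/8)


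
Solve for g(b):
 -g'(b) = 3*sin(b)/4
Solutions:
 g(b) = C1 + 3*cos(b)/4


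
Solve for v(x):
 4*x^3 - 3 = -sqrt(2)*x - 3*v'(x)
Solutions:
 v(x) = C1 - x^4/3 - sqrt(2)*x^2/6 + x


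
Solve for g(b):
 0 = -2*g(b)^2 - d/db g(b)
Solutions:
 g(b) = 1/(C1 + 2*b)


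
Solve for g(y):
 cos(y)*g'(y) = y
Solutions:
 g(y) = C1 + Integral(y/cos(y), y)


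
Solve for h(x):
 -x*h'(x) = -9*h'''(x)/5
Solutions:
 h(x) = C1 + Integral(C2*airyai(15^(1/3)*x/3) + C3*airybi(15^(1/3)*x/3), x)


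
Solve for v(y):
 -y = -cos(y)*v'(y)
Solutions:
 v(y) = C1 + Integral(y/cos(y), y)


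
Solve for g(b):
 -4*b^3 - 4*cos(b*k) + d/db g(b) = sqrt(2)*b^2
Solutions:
 g(b) = C1 + b^4 + sqrt(2)*b^3/3 + 4*sin(b*k)/k


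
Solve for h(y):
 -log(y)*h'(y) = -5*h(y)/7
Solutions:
 h(y) = C1*exp(5*li(y)/7)


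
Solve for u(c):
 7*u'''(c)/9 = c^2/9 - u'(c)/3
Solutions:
 u(c) = C1 + C2*sin(sqrt(21)*c/7) + C3*cos(sqrt(21)*c/7) + c^3/9 - 14*c/9


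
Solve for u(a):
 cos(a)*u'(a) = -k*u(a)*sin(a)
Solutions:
 u(a) = C1*exp(k*log(cos(a)))


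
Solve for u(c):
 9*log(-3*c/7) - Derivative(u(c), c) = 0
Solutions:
 u(c) = C1 + 9*c*log(-c) + 9*c*(-log(7) - 1 + log(3))


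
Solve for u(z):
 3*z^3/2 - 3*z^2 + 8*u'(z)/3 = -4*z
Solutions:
 u(z) = C1 - 9*z^4/64 + 3*z^3/8 - 3*z^2/4


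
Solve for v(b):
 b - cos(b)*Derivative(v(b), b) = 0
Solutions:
 v(b) = C1 + Integral(b/cos(b), b)


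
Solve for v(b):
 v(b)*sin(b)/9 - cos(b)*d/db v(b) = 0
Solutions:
 v(b) = C1/cos(b)^(1/9)


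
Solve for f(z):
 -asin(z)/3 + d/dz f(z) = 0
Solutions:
 f(z) = C1 + z*asin(z)/3 + sqrt(1 - z^2)/3
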